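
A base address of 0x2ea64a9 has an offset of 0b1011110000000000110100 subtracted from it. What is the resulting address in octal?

0o256662165

0x2ea64a9 = 0o272462251 in octal.
0b1011110000000000110100 = 0o13600064 in octal.
Subtract column by column in base 8:
  1-4 → 5 (borrow)
  5-6-1 → 6 (borrow)
  2-0-1 → 1
  2-0 → 2
  6-0 → 6
  4-6 → 6 (borrow)
  2-3-1 → 6 (borrow)
  7-1-1 → 5
  2-0 → 2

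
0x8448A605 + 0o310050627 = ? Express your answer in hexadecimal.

0x8768F79C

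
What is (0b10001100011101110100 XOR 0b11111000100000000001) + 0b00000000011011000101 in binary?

First 0b10001100011101110100 XOR 0b11111000100000000001 = 0b01110100111101110101.
Add column by column in base 2, right to left:
  1+1 = 0 carry 1
  0+0+1 = 1
  1+1 = 0 carry 1
  0+0+1 = 1
  1+0 = 1
  1+0 = 1
  1+1 = 0 carry 1
  0+1+1 = 0 carry 1
  1+0+1 = 0 carry 1
  1+1+1 = 1 carry 1
  1+1+1 = 1 carry 1
  1+0+1 = 0 carry 1
  0+0+1 = 1
  0+0 = 0
  1+0 = 1
  0+0 = 0
  1+0 = 1
  1+0 = 1
  1+0 = 1

0b1110101011000111010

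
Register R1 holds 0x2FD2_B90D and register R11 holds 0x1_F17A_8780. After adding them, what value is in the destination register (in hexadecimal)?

0x2214D408D

Add column by column in base 16, right to left:
  D+0 = D
  0+8 = 8
  9+7 = 0 carry 1
  B+8+1 = 4 carry 1
  2+A+1 = D
  D+7 = 4 carry 1
  F+1+1 = 1 carry 1
  2+F+1 = 2 carry 1
  0+1+1 = 2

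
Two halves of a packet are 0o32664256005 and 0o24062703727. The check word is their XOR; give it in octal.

0o16606555722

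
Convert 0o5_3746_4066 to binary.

0b101011111100110100000110110

Each octal digit is 3 bits: 5=101 3=011 7=111 4=100 6=110 4=100 0=000 6=110 6=110.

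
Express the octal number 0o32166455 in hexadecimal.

Each octal digit is 3 bits: 3=011 2=010 1=001 6=110 6=110 4=100 5=101 5=101.
Group the bits into nibbles: 0110 1000 1110 1101 0010 1101 → 68ED2D.

0x68ED2D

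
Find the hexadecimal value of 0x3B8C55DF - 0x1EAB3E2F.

0x1CE117B0

Subtract column by column in base 16:
  F-F → 0
  D-2 → B
  5-E → 7 (borrow)
  5-3-1 → 1
  C-B → 1
  8-A → E (borrow)
  B-E-1 → C (borrow)
  3-1-1 → 1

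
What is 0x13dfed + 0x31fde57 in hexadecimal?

0x333be44

Add column by column in base 16, right to left:
  d+7 = 4 carry 1
  e+5+1 = 4 carry 1
  f+e+1 = e carry 1
  d+d+1 = b carry 1
  3+f+1 = 3 carry 1
  1+1+1 = 3
  0+3 = 3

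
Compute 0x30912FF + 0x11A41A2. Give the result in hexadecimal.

0x42354A1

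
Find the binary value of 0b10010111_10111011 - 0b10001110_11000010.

0b100011111001

Subtract column by column in base 2:
  1-0 → 1
  1-1 → 0
  0-0 → 0
  1-0 → 1
  1-0 → 1
  1-0 → 1
  0-1 → 1 (borrow)
  1-1-1 → 1 (borrow)
  1-0-1 → 0
  1-1 → 0
  1-1 → 0
  0-1 → 1 (borrow)
  1-0-1 → 0
  0-0 → 0
  0-0 → 0
  1-1 → 0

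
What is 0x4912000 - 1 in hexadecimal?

0x4911FFF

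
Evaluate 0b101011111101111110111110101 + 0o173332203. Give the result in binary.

0o173332203 = 0b1111011011011010010000011 in binary.
Add column by column in base 2, right to left:
  1+1 = 0 carry 1
  0+1+1 = 0 carry 1
  1+0+1 = 0 carry 1
  0+0+1 = 1
  1+0 = 1
  1+0 = 1
  1+0 = 1
  1+1 = 0 carry 1
  1+0+1 = 0 carry 1
  0+0+1 = 1
  1+1 = 0 carry 1
  1+0+1 = 0 carry 1
  1+1+1 = 1 carry 1
  1+1+1 = 1 carry 1
  1+0+1 = 0 carry 1
  1+1+1 = 1 carry 1
  0+1+1 = 0 carry 1
  1+0+1 = 0 carry 1
  1+1+1 = 1 carry 1
  1+1+1 = 1 carry 1
  1+0+1 = 0 carry 1
  1+1+1 = 1 carry 1
  1+1+1 = 1 carry 1
  0+1+1 = 0 carry 1
  1+1+1 = 1 carry 1
  0+0+1 = 1
  1+0 = 1

0b111011011001011001001111000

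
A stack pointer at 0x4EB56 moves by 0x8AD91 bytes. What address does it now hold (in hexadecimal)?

Add column by column in base 16, right to left:
  6+1 = 7
  5+9 = E
  B+D = 8 carry 1
  E+A+1 = 9 carry 1
  4+8+1 = D

0xD98E7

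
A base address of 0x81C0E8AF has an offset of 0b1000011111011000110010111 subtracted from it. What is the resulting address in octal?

0o20054233430

0x81C0E8AF = 0o20160164257 in octal.
0b1000011111011000110010111 = 0o103730627 in octal.
Subtract column by column in base 8:
  7-7 → 0
  5-2 → 3
  2-6 → 4 (borrow)
  4-0-1 → 3
  6-3 → 3
  1-7 → 2 (borrow)
  0-3-1 → 4 (borrow)
  6-0-1 → 5
  1-1 → 0
  0-0 → 0
  2-0 → 2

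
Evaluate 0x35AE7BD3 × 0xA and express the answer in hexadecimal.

0x218D0D63E

Multiply each base-16 digit by 10, carrying:
  3×10 = 30 → write E carry 1
  D×10+1 = 131 → write 3 carry 8
  B×10+8 = 118 → write 6 carry 7
  7×10+7 = 77 → write D carry 4
  E×10+4 = 144 → write 0 carry 9
  A×10+9 = 109 → write D carry 6
  5×10+6 = 56 → write 8 carry 3
  3×10+3 = 33 → write 1 carry 2
  remaining carry: 2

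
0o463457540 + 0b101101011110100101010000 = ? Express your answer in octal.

0o541044260

0b101101011110100101010000 = 0o55364520 in octal.
Add column by column in base 8, right to left:
  0+0 = 0
  4+2 = 6
  5+5 = 2 carry 1
  7+4+1 = 4 carry 1
  5+6+1 = 4 carry 1
  4+3+1 = 0 carry 1
  3+5+1 = 1 carry 1
  6+5+1 = 4 carry 1
  4+0+1 = 5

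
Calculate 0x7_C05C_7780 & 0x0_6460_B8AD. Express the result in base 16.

0x040403080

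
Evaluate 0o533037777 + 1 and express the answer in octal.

0o533040000

The trailing 4 digits are 7 (max in base 8), so adding 1 cascades: they roll to 0 and the next digit up increments.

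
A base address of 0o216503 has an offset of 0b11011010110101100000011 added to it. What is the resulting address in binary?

0b11011101000100001000110

0o216503 = 0b10001110101000011 in binary.
Add column by column in base 2, right to left:
  1+1 = 0 carry 1
  1+1+1 = 1 carry 1
  0+0+1 = 1
  0+0 = 0
  0+0 = 0
  0+0 = 0
  1+0 = 1
  0+0 = 0
  1+1 = 0 carry 1
  0+1+1 = 0 carry 1
  1+0+1 = 0 carry 1
  1+1+1 = 1 carry 1
  1+0+1 = 0 carry 1
  0+1+1 = 0 carry 1
  0+1+1 = 0 carry 1
  0+0+1 = 1
  1+1 = 0 carry 1
  0+0+1 = 1
  0+1 = 1
  0+1 = 1
  0+0 = 0
  0+1 = 1
  0+1 = 1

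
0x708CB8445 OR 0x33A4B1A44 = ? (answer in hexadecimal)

0x73ACB9E45

OR each hex digit independently (no carries):
  7|3=7, 0|3=3, 8|A=A, C|4=C, B|B=B, 8|1=9, 4|A=E, 4|4=4, 5|4=5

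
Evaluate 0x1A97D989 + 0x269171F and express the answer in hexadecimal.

0x1D00F0A8

Add column by column in base 16, right to left:
  9+F = 8 carry 1
  8+1+1 = A
  9+7 = 0 carry 1
  D+1+1 = F
  7+9 = 0 carry 1
  9+6+1 = 0 carry 1
  A+2+1 = D
  1+0 = 1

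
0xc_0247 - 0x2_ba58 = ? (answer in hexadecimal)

Subtract column by column in base 16:
  7-8 → f (borrow)
  4-5-1 → e (borrow)
  2-a-1 → 7 (borrow)
  0-b-1 → 4 (borrow)
  c-2-1 → 9

0x947ef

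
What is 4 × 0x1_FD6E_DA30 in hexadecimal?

Multiply each base-16 digit by 4, carrying:
  0×4 = 0 → write 0
  3×4 = 12 → write C
  A×4 = 40 → write 8 carry 2
  D×4+2 = 54 → write 6 carry 3
  E×4+3 = 59 → write B carry 3
  6×4+3 = 27 → write B carry 1
  D×4+1 = 53 → write 5 carry 3
  F×4+3 = 63 → write F carry 3
  1×4+3 = 7 → write 7

0x7F5BB68C0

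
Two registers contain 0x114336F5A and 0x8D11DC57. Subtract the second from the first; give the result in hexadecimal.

0x87219303

Subtract column by column in base 16:
  A-7 → 3
  5-5 → 0
  F-C → 3
  6-D → 9 (borrow)
  3-1-1 → 1
  3-1 → 2
  4-D → 7 (borrow)
  1-8-1 → 8 (borrow)
  1-0-1 → 0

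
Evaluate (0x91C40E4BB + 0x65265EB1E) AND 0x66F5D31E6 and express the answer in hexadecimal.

0x66E0401C0

Add column by column in base 16, right to left:
  B+E = 9 carry 1
  B+1+1 = D
  4+B = F
  E+E = C carry 1
  0+5+1 = 6
  4+6 = A
  C+2 = E
  1+5 = 6
  9+6 = F
Sum = 0xF6EA6CFD9; now AND with 0x66F5D31E6:
  F&6=6, 6&6=6, E&F=E, A&5=0, 6&D=4, C&3=0, F&1=1, D&E=C, 9&6=0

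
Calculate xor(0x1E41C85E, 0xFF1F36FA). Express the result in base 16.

XOR each hex digit independently (no carries):
  1^F=E, E^F=1, 4^1=5, 1^F=E, C^3=F, 8^6=E, 5^F=A, E^A=4

0xE15EFEA4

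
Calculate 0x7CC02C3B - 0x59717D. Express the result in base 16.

0x7C66BABE

Subtract column by column in base 16:
  B-D → E (borrow)
  3-7-1 → B (borrow)
  C-1-1 → A
  2-7 → B (borrow)
  0-9-1 → 6 (borrow)
  C-5-1 → 6
  C-0 → C
  7-0 → 7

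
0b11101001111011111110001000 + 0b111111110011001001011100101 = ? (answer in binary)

0b1011101000010101001001101101

Add column by column in base 2, right to left:
  0+1 = 1
  0+0 = 0
  0+1 = 1
  1+0 = 1
  0+0 = 0
  0+1 = 1
  0+1 = 1
  1+1 = 0 carry 1
  1+0+1 = 0 carry 1
  1+1+1 = 1 carry 1
  1+0+1 = 0 carry 1
  1+0+1 = 0 carry 1
  1+1+1 = 1 carry 1
  1+0+1 = 0 carry 1
  0+0+1 = 1
  1+1 = 0 carry 1
  1+1+1 = 1 carry 1
  1+0+1 = 0 carry 1
  1+0+1 = 0 carry 1
  0+1+1 = 0 carry 1
  0+1+1 = 0 carry 1
  1+1+1 = 1 carry 1
  0+1+1 = 0 carry 1
  1+1+1 = 1 carry 1
  1+1+1 = 1 carry 1
  1+1+1 = 1 carry 1
  0+1+1 = 0 carry 1
  final carry 1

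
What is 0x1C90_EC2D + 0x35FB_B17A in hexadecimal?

0x528C9DA7

Add column by column in base 16, right to left:
  D+A = 7 carry 1
  2+7+1 = A
  C+1 = D
  E+B = 9 carry 1
  0+B+1 = C
  9+F = 8 carry 1
  C+5+1 = 2 carry 1
  1+3+1 = 5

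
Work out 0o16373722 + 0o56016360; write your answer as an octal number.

0o74412302

Add column by column in base 8, right to left:
  2+0 = 2
  2+6 = 0 carry 1
  7+3+1 = 3 carry 1
  3+6+1 = 2 carry 1
  7+1+1 = 1 carry 1
  3+0+1 = 4
  6+6 = 4 carry 1
  1+5+1 = 7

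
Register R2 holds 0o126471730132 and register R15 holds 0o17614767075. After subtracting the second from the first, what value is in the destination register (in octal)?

0o106654741035

Subtract column by column in base 8:
  2-5 → 5 (borrow)
  3-7-1 → 3 (borrow)
  1-0-1 → 0
  0-7 → 1 (borrow)
  3-6-1 → 4 (borrow)
  7-7-1 → 7 (borrow)
  1-4-1 → 4 (borrow)
  7-1-1 → 5
  4-6 → 6 (borrow)
  6-7-1 → 6 (borrow)
  2-1-1 → 0
  1-0 → 1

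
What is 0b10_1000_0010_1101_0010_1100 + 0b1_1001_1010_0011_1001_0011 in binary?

0b10000011101000010111111

Add column by column in base 2, right to left:
  0+1 = 1
  0+1 = 1
  1+0 = 1
  1+0 = 1
  0+1 = 1
  1+0 = 1
  0+0 = 0
  0+1 = 1
  1+1 = 0 carry 1
  0+1+1 = 0 carry 1
  1+0+1 = 0 carry 1
  1+0+1 = 0 carry 1
  0+0+1 = 1
  1+1 = 0 carry 1
  0+0+1 = 1
  0+1 = 1
  0+1 = 1
  0+0 = 0
  0+0 = 0
  1+1 = 0 carry 1
  0+1+1 = 0 carry 1
  1+0+1 = 0 carry 1
  final carry 1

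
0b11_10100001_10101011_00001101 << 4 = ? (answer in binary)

Left shift by 4: append 4 zero bits.

0b111010000110101011000011010000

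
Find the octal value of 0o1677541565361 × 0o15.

0o30273766367075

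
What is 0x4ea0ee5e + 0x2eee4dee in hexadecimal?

0x7d8f3c4c

Add column by column in base 16, right to left:
  e+e = c carry 1
  5+e+1 = 4 carry 1
  e+d+1 = c carry 1
  e+4+1 = 3 carry 1
  0+e+1 = f
  a+e = 8 carry 1
  e+e+1 = d carry 1
  4+2+1 = 7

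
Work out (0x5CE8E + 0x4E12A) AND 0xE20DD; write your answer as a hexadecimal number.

Add column by column in base 16, right to left:
  E+A = 8 carry 1
  8+2+1 = B
  E+1 = F
  C+E = A carry 1
  5+4+1 = A
Sum = 0xAAFB8; now AND with 0xE20DD:
  A&E=A, A&2=2, F&0=0, B&D=9, 8&D=8

0xA2098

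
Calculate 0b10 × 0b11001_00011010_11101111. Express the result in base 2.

Multiply each base-2 digit by 2, carrying:
  1×2 = 2 → write 0 carry 1
  1×2+1 = 3 → write 1 carry 1
  1×2+1 = 3 → write 1 carry 1
  1×2+1 = 3 → write 1 carry 1
  0×2+1 = 1 → write 1
  1×2 = 2 → write 0 carry 1
  1×2+1 = 3 → write 1 carry 1
  1×2+1 = 3 → write 1 carry 1
  0×2+1 = 1 → write 1
  1×2 = 2 → write 0 carry 1
  0×2+1 = 1 → write 1
  1×2 = 2 → write 0 carry 1
  1×2+1 = 3 → write 1 carry 1
  0×2+1 = 1 → write 1
  0×2 = 0 → write 0
  0×2 = 0 → write 0
  1×2 = 2 → write 0 carry 1
  0×2+1 = 1 → write 1
  0×2 = 0 → write 0
  1×2 = 2 → write 0 carry 1
  1×2+1 = 3 → write 1 carry 1
  remaining carry: 1

0b1100100011010111011110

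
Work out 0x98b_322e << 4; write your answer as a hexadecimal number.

Shifting left by 4 bits = 1 hex digit: append 1 zero.

0x98b322e0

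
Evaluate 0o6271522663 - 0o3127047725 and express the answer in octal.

0o3142452736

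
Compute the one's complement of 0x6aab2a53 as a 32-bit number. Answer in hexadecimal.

Each hex digit d becomes f−d:
  6→9, a→5, a→5, b→4, 2→d, a→5, 5→a, 3→c

0x9554d5ac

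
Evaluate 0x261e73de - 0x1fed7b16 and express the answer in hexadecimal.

0x630f8c8

Subtract column by column in base 16:
  e-6 → 8
  d-1 → c
  3-b → 8 (borrow)
  7-7-1 → f (borrow)
  e-d-1 → 0
  1-e → 3 (borrow)
  6-f-1 → 6 (borrow)
  2-1-1 → 0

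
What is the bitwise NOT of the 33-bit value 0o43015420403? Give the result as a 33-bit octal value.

0o34762357374

Each oct digit d becomes 7−d:
  4→3, 3→4, 0→7, 1→6, 5→2, 4→3, 2→5, 0→7, 4→3, 0→7, 3→4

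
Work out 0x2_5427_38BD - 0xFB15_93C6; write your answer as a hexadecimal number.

Subtract column by column in base 16:
  D-6 → 7
  B-C → F (borrow)
  8-3-1 → 4
  3-9 → A (borrow)
  7-5-1 → 1
  2-1 → 1
  4-B → 9 (borrow)
  5-F-1 → 5 (borrow)
  2-0-1 → 1

0x15911A4F7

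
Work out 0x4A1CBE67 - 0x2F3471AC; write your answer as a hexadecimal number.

0x1AE84CBB

Subtract column by column in base 16:
  7-C → B (borrow)
  6-A-1 → B (borrow)
  E-1-1 → C
  B-7 → 4
  C-4 → 8
  1-3 → E (borrow)
  A-F-1 → A (borrow)
  4-2-1 → 1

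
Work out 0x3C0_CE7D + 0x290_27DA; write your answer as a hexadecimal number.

Add column by column in base 16, right to left:
  D+A = 7 carry 1
  7+D+1 = 5 carry 1
  E+7+1 = 6 carry 1
  C+2+1 = F
  0+0 = 0
  C+9 = 5 carry 1
  3+2+1 = 6

0x650F657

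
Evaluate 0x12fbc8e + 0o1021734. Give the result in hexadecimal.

0o1021734 = 0x423dc in hexadecimal.
Add column by column in base 16, right to left:
  e+c = a carry 1
  8+d+1 = 6 carry 1
  c+3+1 = 0 carry 1
  b+2+1 = e
  f+4 = 3 carry 1
  2+0+1 = 3
  1+0 = 1

0x133e06a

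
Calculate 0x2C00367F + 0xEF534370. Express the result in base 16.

Add column by column in base 16, right to left:
  F+0 = F
  7+7 = E
  6+3 = 9
  3+4 = 7
  0+3 = 3
  0+5 = 5
  C+F = B carry 1
  2+E+1 = 1 carry 1
  final carry 1

0x11B5379EF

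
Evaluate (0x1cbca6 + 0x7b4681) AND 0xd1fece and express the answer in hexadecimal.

0x900206

Add column by column in base 16, right to left:
  6+1 = 7
  a+8 = 2 carry 1
  c+6+1 = 3 carry 1
  b+4+1 = 0 carry 1
  c+b+1 = 8 carry 1
  1+7+1 = 9
Sum = 0x980327; now AND with 0xd1fece:
  9&d=9, 8&1=0, 0&f=0, 3&e=2, 2&c=0, 7&e=6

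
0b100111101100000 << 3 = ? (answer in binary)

Left shift by 3: append 3 zero bits.

0b100111101100000000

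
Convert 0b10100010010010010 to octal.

0o242222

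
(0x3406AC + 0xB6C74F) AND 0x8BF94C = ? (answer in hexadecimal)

0x8AC948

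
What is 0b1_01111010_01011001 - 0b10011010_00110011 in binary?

0b1110000000100110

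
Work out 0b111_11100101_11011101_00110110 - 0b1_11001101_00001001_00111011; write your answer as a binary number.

0b110000110001101001111111011

Subtract column by column in base 2:
  0-1 → 1 (borrow)
  1-1-1 → 1 (borrow)
  1-0-1 → 0
  0-1 → 1 (borrow)
  1-1-1 → 1 (borrow)
  1-1-1 → 1 (borrow)
  0-0-1 → 1 (borrow)
  0-0-1 → 1 (borrow)
  1-1-1 → 1 (borrow)
  0-0-1 → 1 (borrow)
  1-0-1 → 0
  1-1 → 0
  1-0 → 1
  0-0 → 0
  1-0 → 1
  1-0 → 1
  1-1 → 0
  0-0 → 0
  1-1 → 0
  0-1 → 1 (borrow)
  0-0-1 → 1 (borrow)
  1-0-1 → 0
  1-1 → 0
  1-1 → 0
  1-1 → 0
  1-0 → 1
  1-0 → 1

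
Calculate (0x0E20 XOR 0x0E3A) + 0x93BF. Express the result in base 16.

0x93D9

First 0x0E20 XOR 0x0E3A = 0x001A.
Add column by column in base 16, right to left:
  A+F = 9 carry 1
  1+B+1 = D
  0+3 = 3
  0+9 = 9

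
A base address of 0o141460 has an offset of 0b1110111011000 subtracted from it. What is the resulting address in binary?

0b1010010101011000

0o141460 = 0b1100001100110000 in binary.
Subtract column by column in base 2:
  0-0 → 0
  0-0 → 0
  0-0 → 0
  0-1 → 1 (borrow)
  1-1-1 → 1 (borrow)
  1-0-1 → 0
  0-1 → 1 (borrow)
  0-1-1 → 0 (borrow)
  1-1-1 → 1 (borrow)
  1-0-1 → 0
  0-1 → 1 (borrow)
  0-1-1 → 0 (borrow)
  0-1-1 → 0 (borrow)
  0-0-1 → 1 (borrow)
  1-0-1 → 0
  1-0 → 1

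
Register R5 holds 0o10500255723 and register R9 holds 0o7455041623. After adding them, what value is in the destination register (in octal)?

Add column by column in base 8, right to left:
  3+3 = 6
  2+2 = 4
  7+6 = 5 carry 1
  5+1+1 = 7
  5+4 = 1 carry 1
  2+0+1 = 3
  0+5 = 5
  0+5 = 5
  5+4 = 1 carry 1
  0+7+1 = 0 carry 1
  1+0+1 = 2

0o20155317546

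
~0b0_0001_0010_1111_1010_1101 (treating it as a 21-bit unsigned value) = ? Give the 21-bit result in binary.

0b111101101000001010010

Invert each bit: 000010010111110101101 → 111101101000001010010.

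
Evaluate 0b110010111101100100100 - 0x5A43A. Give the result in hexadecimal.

0x13D6EA

0b110010111101100100100 = 0x197B24 in hexadecimal.
Subtract column by column in base 16:
  4-A → A (borrow)
  2-3-1 → E (borrow)
  B-4-1 → 6
  7-A → D (borrow)
  9-5-1 → 3
  1-0 → 1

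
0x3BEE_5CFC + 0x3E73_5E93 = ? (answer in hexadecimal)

Add column by column in base 16, right to left:
  C+3 = F
  F+9 = 8 carry 1
  C+E+1 = B carry 1
  5+5+1 = B
  E+3 = 1 carry 1
  E+7+1 = 6 carry 1
  B+E+1 = A carry 1
  3+3+1 = 7

0x7A61BB8F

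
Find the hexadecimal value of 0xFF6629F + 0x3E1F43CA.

Add column by column in base 16, right to left:
  F+A = 9 carry 1
  9+C+1 = 6 carry 1
  2+3+1 = 6
  6+4 = A
  6+F = 5 carry 1
  F+1+1 = 1 carry 1
  F+E+1 = E carry 1
  0+3+1 = 4

0x4E15A669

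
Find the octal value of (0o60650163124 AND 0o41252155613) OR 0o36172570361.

0o60650163124 AND 0o41252155613 = 0o40250141000.
Then OR with 0o36172570361.

0o76372571361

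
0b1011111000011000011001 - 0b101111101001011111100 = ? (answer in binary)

0b101111011001100011101

Subtract column by column in base 2:
  1-0 → 1
  0-0 → 0
  0-1 → 1 (borrow)
  1-1-1 → 1 (borrow)
  1-1-1 → 1 (borrow)
  0-1-1 → 0 (borrow)
  0-1-1 → 0 (borrow)
  0-1-1 → 0 (borrow)
  0-0-1 → 1 (borrow)
  1-1-1 → 1 (borrow)
  1-0-1 → 0
  0-0 → 0
  0-1 → 1 (borrow)
  0-0-1 → 1 (borrow)
  0-1-1 → 0 (borrow)
  1-1-1 → 1 (borrow)
  1-1-1 → 1 (borrow)
  1-1-1 → 1 (borrow)
  1-1-1 → 1 (borrow)
  1-0-1 → 0
  0-1 → 1 (borrow)
  1-0-1 → 0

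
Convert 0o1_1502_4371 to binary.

Each octal digit is 3 bits: 1=001 1=001 5=101 0=000 2=010 4=100 3=011 7=111 1=001.

0b1001101000010100011111001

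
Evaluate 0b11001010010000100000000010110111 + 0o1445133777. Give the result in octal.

0o32665534266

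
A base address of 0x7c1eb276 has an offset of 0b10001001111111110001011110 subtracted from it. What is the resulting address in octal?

0o17175533030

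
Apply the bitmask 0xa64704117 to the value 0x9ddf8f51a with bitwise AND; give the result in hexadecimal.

AND each hex digit independently (no carries):
  9&a=8, d&6=4, d&4=4, f&7=7, 8&0=0, f&4=4, 5&1=1, 1&1=1, a&7=2

0x844704112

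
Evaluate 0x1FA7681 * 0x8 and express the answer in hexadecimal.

Multiply each base-16 digit by 8, carrying:
  1×8 = 8 → write 8
  8×8 = 64 → write 0 carry 4
  6×8+4 = 52 → write 4 carry 3
  7×8+3 = 59 → write B carry 3
  A×8+3 = 83 → write 3 carry 5
  F×8+5 = 125 → write D carry 7
  1×8+7 = 15 → write F

0xFD3B408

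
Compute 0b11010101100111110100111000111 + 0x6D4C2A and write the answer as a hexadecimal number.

0b11010101100111110100111000111 = 0x1AB3E9C7 in hexadecimal.
Add column by column in base 16, right to left:
  7+A = 1 carry 1
  C+2+1 = F
  9+C = 5 carry 1
  E+4+1 = 3 carry 1
  3+D+1 = 1 carry 1
  B+6+1 = 2 carry 1
  A+0+1 = B
  1+0 = 1

0x1B2135F1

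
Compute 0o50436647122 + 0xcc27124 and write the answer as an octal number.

0o52117337566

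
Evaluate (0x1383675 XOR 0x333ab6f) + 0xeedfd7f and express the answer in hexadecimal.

First 0x1383675 XOR 0x333ab6f = 0x20b9d1a.
Add column by column in base 16, right to left:
  a+f = 9 carry 1
  1+7+1 = 9
  d+d = a carry 1
  9+f+1 = 9 carry 1
  b+d+1 = 9 carry 1
  0+e+1 = f
  2+e = 0 carry 1
  final carry 1

0x10f99a99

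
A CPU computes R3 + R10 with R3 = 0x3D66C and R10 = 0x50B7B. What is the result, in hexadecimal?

Add column by column in base 16, right to left:
  C+B = 7 carry 1
  6+7+1 = E
  6+B = 1 carry 1
  D+0+1 = E
  3+5 = 8

0x8E1E7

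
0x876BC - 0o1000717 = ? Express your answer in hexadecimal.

0o1000717 = 0x401CF in hexadecimal.
Subtract column by column in base 16:
  C-F → D (borrow)
  B-C-1 → E (borrow)
  6-1-1 → 4
  7-0 → 7
  8-4 → 4

0x474ED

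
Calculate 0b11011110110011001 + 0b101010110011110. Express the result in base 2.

0b100001001100110111

Add column by column in base 2, right to left:
  1+0 = 1
  0+1 = 1
  0+1 = 1
  1+1 = 0 carry 1
  1+1+1 = 1 carry 1
  0+0+1 = 1
  0+0 = 0
  1+1 = 0 carry 1
  1+1+1 = 1 carry 1
  0+0+1 = 1
  1+1 = 0 carry 1
  1+0+1 = 0 carry 1
  1+1+1 = 1 carry 1
  1+0+1 = 0 carry 1
  0+1+1 = 0 carry 1
  1+0+1 = 0 carry 1
  1+0+1 = 0 carry 1
  final carry 1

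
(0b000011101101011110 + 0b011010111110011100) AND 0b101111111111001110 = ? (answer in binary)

Add column by column in base 2, right to left:
  0+0 = 0
  1+0 = 1
  1+1 = 0 carry 1
  1+1+1 = 1 carry 1
  1+1+1 = 1 carry 1
  0+0+1 = 1
  1+0 = 1
  0+1 = 1
  1+1 = 0 carry 1
  1+1+1 = 1 carry 1
  0+1+1 = 0 carry 1
  1+1+1 = 1 carry 1
  1+0+1 = 0 carry 1
  1+1+1 = 1 carry 1
  0+0+1 = 1
  0+1 = 1
  0+1 = 1
Sum = 0b11110101011111010; now AND with 0b101111111111001110:
  011110101011111010
& 101111111111001110
= 001110101011001010

0b1110101011001010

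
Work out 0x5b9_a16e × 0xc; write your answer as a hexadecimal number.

0x44b39128

Multiply each base-16 digit by 12, carrying:
  e×12 = 168 → write 8 carry 10
  6×12+10 = 82 → write 2 carry 5
  1×12+5 = 17 → write 1 carry 1
  a×12+1 = 121 → write 9 carry 7
  9×12+7 = 115 → write 3 carry 7
  b×12+7 = 139 → write b carry 8
  5×12+8 = 68 → write 4 carry 4
  remaining carry: 4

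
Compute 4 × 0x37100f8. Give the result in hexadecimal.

Multiply each base-16 digit by 4, carrying:
  8×4 = 32 → write 0 carry 2
  f×4+2 = 62 → write e carry 3
  0×4+3 = 3 → write 3
  0×4 = 0 → write 0
  1×4 = 4 → write 4
  7×4 = 28 → write c carry 1
  3×4+1 = 13 → write d

0xdc403e0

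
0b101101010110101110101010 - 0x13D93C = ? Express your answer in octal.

0o50311156

0b101101010110101110101010 = 0o55265652 in octal.
0x13D93C = 0o4754474 in octal.
Subtract column by column in base 8:
  2-4 → 6 (borrow)
  5-7-1 → 5 (borrow)
  6-4-1 → 1
  5-4 → 1
  6-5 → 1
  2-7 → 3 (borrow)
  5-4-1 → 0
  5-0 → 5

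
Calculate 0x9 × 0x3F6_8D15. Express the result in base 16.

0x23AAF5BD

Multiply each base-16 digit by 9, carrying:
  5×9 = 45 → write D carry 2
  1×9+2 = 11 → write B
  D×9 = 117 → write 5 carry 7
  8×9+7 = 79 → write F carry 4
  6×9+4 = 58 → write A carry 3
  F×9+3 = 138 → write A carry 8
  3×9+8 = 35 → write 3 carry 2
  remaining carry: 2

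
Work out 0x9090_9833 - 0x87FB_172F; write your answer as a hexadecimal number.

0x8958104

Subtract column by column in base 16:
  3-F → 4 (borrow)
  3-2-1 → 0
  8-7 → 1
  9-1 → 8
  0-B → 5 (borrow)
  9-F-1 → 9 (borrow)
  0-7-1 → 8 (borrow)
  9-8-1 → 0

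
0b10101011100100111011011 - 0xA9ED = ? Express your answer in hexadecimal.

0b10101011100100111011011 = 0x55C9DB in hexadecimal.
Subtract column by column in base 16:
  B-D → E (borrow)
  D-E-1 → E (borrow)
  9-9-1 → F (borrow)
  C-A-1 → 1
  5-0 → 5
  5-0 → 5

0x551FEE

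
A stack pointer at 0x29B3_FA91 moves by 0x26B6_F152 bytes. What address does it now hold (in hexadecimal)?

0x506AEBE3

Add column by column in base 16, right to left:
  1+2 = 3
  9+5 = E
  A+1 = B
  F+F = E carry 1
  3+6+1 = A
  B+B = 6 carry 1
  9+6+1 = 0 carry 1
  2+2+1 = 5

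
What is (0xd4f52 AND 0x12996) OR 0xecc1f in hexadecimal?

0xfcd1f

0xd4f52 AND 0x12996 = 0x10912.
Then OR with 0xecc1f.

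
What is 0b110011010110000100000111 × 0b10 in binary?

0b1100110101100001000001110

Multiply each base-2 digit by 2, carrying:
  1×2 = 2 → write 0 carry 1
  1×2+1 = 3 → write 1 carry 1
  1×2+1 = 3 → write 1 carry 1
  0×2+1 = 1 → write 1
  0×2 = 0 → write 0
  0×2 = 0 → write 0
  0×2 = 0 → write 0
  0×2 = 0 → write 0
  1×2 = 2 → write 0 carry 1
  0×2+1 = 1 → write 1
  0×2 = 0 → write 0
  0×2 = 0 → write 0
  0×2 = 0 → write 0
  1×2 = 2 → write 0 carry 1
  1×2+1 = 3 → write 1 carry 1
  0×2+1 = 1 → write 1
  1×2 = 2 → write 0 carry 1
  0×2+1 = 1 → write 1
  1×2 = 2 → write 0 carry 1
  1×2+1 = 3 → write 1 carry 1
  0×2+1 = 1 → write 1
  0×2 = 0 → write 0
  1×2 = 2 → write 0 carry 1
  1×2+1 = 3 → write 1 carry 1
  remaining carry: 1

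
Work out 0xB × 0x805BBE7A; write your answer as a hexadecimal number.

0x583F12F3E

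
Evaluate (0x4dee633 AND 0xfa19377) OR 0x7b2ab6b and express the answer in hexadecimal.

0x4dee633 AND 0xfa19377 = 0x4808233.
Then OR with 0x7b2ab6b.

0x7b2ab7b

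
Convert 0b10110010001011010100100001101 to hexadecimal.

0x1645A90D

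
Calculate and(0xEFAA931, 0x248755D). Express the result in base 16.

AND each hex digit independently (no carries):
  E&2=2, F&4=4, A&8=8, A&7=2, 9&5=1, 3&5=1, 1&D=1

0x2482111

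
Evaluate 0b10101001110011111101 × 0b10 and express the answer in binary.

0b101010011100111111010

Multiply each base-2 digit by 2, carrying:
  1×2 = 2 → write 0 carry 1
  0×2+1 = 1 → write 1
  1×2 = 2 → write 0 carry 1
  1×2+1 = 3 → write 1 carry 1
  1×2+1 = 3 → write 1 carry 1
  1×2+1 = 3 → write 1 carry 1
  1×2+1 = 3 → write 1 carry 1
  1×2+1 = 3 → write 1 carry 1
  0×2+1 = 1 → write 1
  0×2 = 0 → write 0
  1×2 = 2 → write 0 carry 1
  1×2+1 = 3 → write 1 carry 1
  1×2+1 = 3 → write 1 carry 1
  0×2+1 = 1 → write 1
  0×2 = 0 → write 0
  1×2 = 2 → write 0 carry 1
  0×2+1 = 1 → write 1
  1×2 = 2 → write 0 carry 1
  0×2+1 = 1 → write 1
  1×2 = 2 → write 0 carry 1
  remaining carry: 1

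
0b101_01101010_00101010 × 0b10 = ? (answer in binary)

Multiply each base-2 digit by 2, carrying:
  0×2 = 0 → write 0
  1×2 = 2 → write 0 carry 1
  0×2+1 = 1 → write 1
  1×2 = 2 → write 0 carry 1
  0×2+1 = 1 → write 1
  1×2 = 2 → write 0 carry 1
  0×2+1 = 1 → write 1
  0×2 = 0 → write 0
  0×2 = 0 → write 0
  1×2 = 2 → write 0 carry 1
  0×2+1 = 1 → write 1
  1×2 = 2 → write 0 carry 1
  0×2+1 = 1 → write 1
  1×2 = 2 → write 0 carry 1
  1×2+1 = 3 → write 1 carry 1
  0×2+1 = 1 → write 1
  1×2 = 2 → write 0 carry 1
  0×2+1 = 1 → write 1
  1×2 = 2 → write 0 carry 1
  remaining carry: 1

0b10101101010001010100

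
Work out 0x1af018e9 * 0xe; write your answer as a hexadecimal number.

0x179215cbe

Multiply each base-16 digit by 14, carrying:
  9×14 = 126 → write e carry 7
  e×14+7 = 203 → write b carry 12
  8×14+12 = 124 → write c carry 7
  1×14+7 = 21 → write 5 carry 1
  0×14+1 = 1 → write 1
  f×14 = 210 → write 2 carry 13
  a×14+13 = 153 → write 9 carry 9
  1×14+9 = 23 → write 7 carry 1
  remaining carry: 1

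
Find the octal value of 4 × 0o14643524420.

0o63216522100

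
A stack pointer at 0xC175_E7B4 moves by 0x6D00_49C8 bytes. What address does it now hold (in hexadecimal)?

Add column by column in base 16, right to left:
  4+8 = C
  B+C = 7 carry 1
  7+9+1 = 1 carry 1
  E+4+1 = 3 carry 1
  5+0+1 = 6
  7+0 = 7
  1+D = E
  C+6 = 2 carry 1
  final carry 1

0x12E76317C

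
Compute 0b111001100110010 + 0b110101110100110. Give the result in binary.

Add column by column in base 2, right to left:
  0+0 = 0
  1+1 = 0 carry 1
  0+1+1 = 0 carry 1
  0+0+1 = 1
  1+0 = 1
  1+1 = 0 carry 1
  0+0+1 = 1
  0+1 = 1
  1+1 = 0 carry 1
  1+1+1 = 1 carry 1
  0+0+1 = 1
  0+1 = 1
  1+0 = 1
  1+1 = 0 carry 1
  1+1+1 = 1 carry 1
  final carry 1

0b1101111011011000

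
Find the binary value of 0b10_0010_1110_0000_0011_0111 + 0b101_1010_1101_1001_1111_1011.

0b11111011011101000110010

Add column by column in base 2, right to left:
  1+1 = 0 carry 1
  1+1+1 = 1 carry 1
  1+0+1 = 0 carry 1
  0+1+1 = 0 carry 1
  1+1+1 = 1 carry 1
  1+1+1 = 1 carry 1
  0+1+1 = 0 carry 1
  0+1+1 = 0 carry 1
  0+1+1 = 0 carry 1
  0+0+1 = 1
  0+0 = 0
  0+1 = 1
  0+1 = 1
  1+0 = 1
  1+1 = 0 carry 1
  1+1+1 = 1 carry 1
  0+0+1 = 1
  1+1 = 0 carry 1
  0+0+1 = 1
  0+1 = 1
  0+1 = 1
  1+0 = 1
  0+1 = 1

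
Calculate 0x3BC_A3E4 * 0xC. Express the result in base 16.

Multiply each base-16 digit by 12, carrying:
  4×12 = 48 → write 0 carry 3
  E×12+3 = 171 → write B carry 10
  3×12+10 = 46 → write E carry 2
  A×12+2 = 122 → write A carry 7
  C×12+7 = 151 → write 7 carry 9
  B×12+9 = 141 → write D carry 8
  3×12+8 = 44 → write C carry 2
  remaining carry: 2

0x2CD7AEB0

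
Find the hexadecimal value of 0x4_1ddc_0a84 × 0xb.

0x2d487473ac

Multiply each base-16 digit by 11, carrying:
  4×11 = 44 → write c carry 2
  8×11+2 = 90 → write a carry 5
  a×11+5 = 115 → write 3 carry 7
  0×11+7 = 7 → write 7
  c×11 = 132 → write 4 carry 8
  d×11+8 = 151 → write 7 carry 9
  d×11+9 = 152 → write 8 carry 9
  1×11+9 = 20 → write 4 carry 1
  4×11+1 = 45 → write d carry 2
  remaining carry: 2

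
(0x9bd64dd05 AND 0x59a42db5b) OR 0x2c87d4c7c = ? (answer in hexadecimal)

0x3d87ddd7d

0x9bd64dd05 AND 0x59a42db5b = 0x19840d901.
Then OR with 0x2c87d4c7c.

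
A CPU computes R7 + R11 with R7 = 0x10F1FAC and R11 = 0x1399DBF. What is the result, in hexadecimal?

0x248BD6B

Add column by column in base 16, right to left:
  C+F = B carry 1
  A+B+1 = 6 carry 1
  F+D+1 = D carry 1
  1+9+1 = B
  F+9 = 8 carry 1
  0+3+1 = 4
  1+1 = 2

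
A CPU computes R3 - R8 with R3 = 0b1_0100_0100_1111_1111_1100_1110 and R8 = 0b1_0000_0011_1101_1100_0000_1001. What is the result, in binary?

0b10000010010001111000101

Subtract column by column in base 2:
  0-1 → 1 (borrow)
  1-0-1 → 0
  1-0 → 1
  1-1 → 0
  0-0 → 0
  0-0 → 0
  1-0 → 1
  1-0 → 1
  1-0 → 1
  1-0 → 1
  1-1 → 0
  1-1 → 0
  1-1 → 0
  1-0 → 1
  1-1 → 0
  1-1 → 0
  0-1 → 1 (borrow)
  0-1-1 → 0 (borrow)
  1-0-1 → 0
  0-0 → 0
  0-0 → 0
  0-0 → 0
  1-0 → 1
  0-0 → 0
  1-1 → 0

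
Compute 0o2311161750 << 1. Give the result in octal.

1 bits is not a whole number of base-8 digits; in binary: 10011001001001110001111101000 << 1 = 100110010010011100011111010000.

0o4622343720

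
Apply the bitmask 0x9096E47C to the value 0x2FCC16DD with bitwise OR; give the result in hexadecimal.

0xBFDEF6FD

OR each hex digit independently (no carries):
  2|9=B, F|0=F, C|9=D, C|6=E, 1|E=F, 6|4=6, D|7=F, D|C=D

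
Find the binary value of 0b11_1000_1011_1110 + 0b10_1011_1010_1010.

0b110010001101000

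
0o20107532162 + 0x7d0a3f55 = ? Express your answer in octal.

0x7d0a3f55 = 0o17502437525 in octal.
Add column by column in base 8, right to left:
  2+5 = 7
  6+2 = 0 carry 1
  1+5+1 = 7
  2+7 = 1 carry 1
  3+3+1 = 7
  5+4 = 1 carry 1
  7+2+1 = 2 carry 1
  0+0+1 = 1
  1+5 = 6
  0+7 = 7
  2+1 = 3

0o37612171707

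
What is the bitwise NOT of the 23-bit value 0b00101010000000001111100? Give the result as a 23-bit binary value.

0b11010101111111110000011

Invert each bit: 00101010000000001111100 → 11010101111111110000011.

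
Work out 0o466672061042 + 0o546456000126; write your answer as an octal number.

0o1235350061170

Add column by column in base 8, right to left:
  2+6 = 0 carry 1
  4+2+1 = 7
  0+1 = 1
  1+0 = 1
  6+0 = 6
  0+0 = 0
  2+6 = 0 carry 1
  7+5+1 = 5 carry 1
  6+4+1 = 3 carry 1
  6+6+1 = 5 carry 1
  6+4+1 = 3 carry 1
  4+5+1 = 2 carry 1
  final carry 1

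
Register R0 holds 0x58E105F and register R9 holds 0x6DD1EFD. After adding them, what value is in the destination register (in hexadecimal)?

0xC6B2F5C

Add column by column in base 16, right to left:
  F+D = C carry 1
  5+F+1 = 5 carry 1
  0+E+1 = F
  1+1 = 2
  E+D = B carry 1
  8+D+1 = 6 carry 1
  5+6+1 = C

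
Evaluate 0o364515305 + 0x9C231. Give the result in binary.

0o364515305 = 0b11110100101001101011000101 in binary.
0x9C231 = 0b10011100001000110001 in binary.
Add column by column in base 2, right to left:
  1+1 = 0 carry 1
  0+0+1 = 1
  1+0 = 1
  0+0 = 0
  0+1 = 1
  0+1 = 1
  1+0 = 1
  1+0 = 1
  0+0 = 0
  1+1 = 0 carry 1
  0+0+1 = 1
  1+0 = 1
  1+0 = 1
  0+0 = 0
  0+1 = 1
  1+1 = 0 carry 1
  0+1+1 = 0 carry 1
  1+0+1 = 0 carry 1
  0+0+1 = 1
  0+1 = 1
  1+0 = 1
  0+0 = 0
  1+0 = 1
  1+0 = 1
  1+0 = 1
  1+0 = 1

0b11110111000101110011110110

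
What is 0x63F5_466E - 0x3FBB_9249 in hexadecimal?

0x2439B425

Subtract column by column in base 16:
  E-9 → 5
  6-4 → 2
  6-2 → 4
  4-9 → B (borrow)
  5-B-1 → 9 (borrow)
  F-B-1 → 3
  3-F → 4 (borrow)
  6-3-1 → 2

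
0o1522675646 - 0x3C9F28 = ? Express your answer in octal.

0x3C9F28 = 0o17117450 in octal.
Subtract column by column in base 8:
  6-0 → 6
  4-5 → 7 (borrow)
  6-4-1 → 1
  5-7 → 6 (borrow)
  7-1-1 → 5
  6-1 → 5
  2-7 → 3 (borrow)
  2-1-1 → 0
  5-0 → 5
  1-0 → 1

0o1503556176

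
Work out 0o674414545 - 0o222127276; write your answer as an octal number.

Subtract column by column in base 8:
  5-6 → 7 (borrow)
  4-7-1 → 4 (borrow)
  5-2-1 → 2
  4-7 → 5 (borrow)
  1-2-1 → 6 (borrow)
  4-1-1 → 2
  4-2 → 2
  7-2 → 5
  6-2 → 4

0o452265247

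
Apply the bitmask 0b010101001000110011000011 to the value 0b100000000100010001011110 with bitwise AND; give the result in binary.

AND bit by bit (1 only where both bits are 1):
  100000000100010001011110
& 010101001000110011000011
= 000000000000010001000010

0b000000000000010001000010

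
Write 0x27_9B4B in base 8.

0o11715513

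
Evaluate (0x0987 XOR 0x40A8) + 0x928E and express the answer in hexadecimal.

0xDBBD

First 0x0987 XOR 0x40A8 = 0x492F.
Add column by column in base 16, right to left:
  F+E = D carry 1
  2+8+1 = B
  9+2 = B
  4+9 = D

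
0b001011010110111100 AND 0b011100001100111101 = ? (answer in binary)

AND bit by bit (1 only where both bits are 1):
  001011010110111100
& 011100001100111101
= 001000000100111100

0b001000000100111100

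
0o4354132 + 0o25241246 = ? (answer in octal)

0o31615400

Add column by column in base 8, right to left:
  2+6 = 0 carry 1
  3+4+1 = 0 carry 1
  1+2+1 = 4
  4+1 = 5
  5+4 = 1 carry 1
  3+2+1 = 6
  4+5 = 1 carry 1
  0+2+1 = 3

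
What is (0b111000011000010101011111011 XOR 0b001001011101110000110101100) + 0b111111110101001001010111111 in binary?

First 0b111000011000010101011111011 XOR 0b001001011101110000110101100 = 0b110001000101100101101010111.
Add column by column in base 2, right to left:
  1+1 = 0 carry 1
  1+1+1 = 1 carry 1
  1+1+1 = 1 carry 1
  0+1+1 = 0 carry 1
  1+1+1 = 1 carry 1
  0+1+1 = 0 carry 1
  1+0+1 = 0 carry 1
  0+1+1 = 0 carry 1
  1+0+1 = 0 carry 1
  1+1+1 = 1 carry 1
  0+0+1 = 1
  1+0 = 1
  0+1 = 1
  0+0 = 0
  1+0 = 1
  1+1 = 0 carry 1
  0+0+1 = 1
  1+1 = 0 carry 1
  0+0+1 = 1
  0+1 = 1
  0+1 = 1
  1+1 = 0 carry 1
  0+1+1 = 0 carry 1
  0+1+1 = 0 carry 1
  0+1+1 = 0 carry 1
  1+1+1 = 1 carry 1
  1+1+1 = 1 carry 1
  final carry 1

0b1110000111010101111000010110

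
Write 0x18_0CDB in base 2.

Expand each hex digit to 4 bits: 1=0001 8=1000 0=0000 C=1100 D=1101 B=1011.

0b110000000110011011011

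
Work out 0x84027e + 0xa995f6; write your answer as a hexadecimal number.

Add column by column in base 16, right to left:
  e+6 = 4 carry 1
  7+f+1 = 7 carry 1
  2+5+1 = 8
  0+9 = 9
  4+9 = d
  8+a = 2 carry 1
  final carry 1

0x12d9874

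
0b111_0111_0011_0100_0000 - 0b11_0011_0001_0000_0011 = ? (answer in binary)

0b1000100001000111101

Subtract column by column in base 2:
  0-1 → 1 (borrow)
  0-1-1 → 0 (borrow)
  0-0-1 → 1 (borrow)
  0-0-1 → 1 (borrow)
  0-0-1 → 1 (borrow)
  0-0-1 → 1 (borrow)
  1-0-1 → 0
  0-0 → 0
  1-1 → 0
  1-0 → 1
  0-0 → 0
  0-0 → 0
  1-1 → 0
  1-1 → 0
  1-0 → 1
  0-0 → 0
  1-1 → 0
  1-1 → 0
  1-0 → 1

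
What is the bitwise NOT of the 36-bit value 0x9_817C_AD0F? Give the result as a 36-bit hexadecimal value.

0x67E8352F0

Each hex digit d becomes F−d:
  9→6, 8→7, 1→E, 7→8, C→3, A→5, D→2, 0→F, F→0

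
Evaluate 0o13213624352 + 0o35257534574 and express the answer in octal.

Add column by column in base 8, right to left:
  2+4 = 6
  5+7 = 4 carry 1
  3+5+1 = 1 carry 1
  4+4+1 = 1 carry 1
  2+3+1 = 6
  6+5 = 3 carry 1
  3+7+1 = 3 carry 1
  1+5+1 = 7
  2+2 = 4
  3+5 = 0 carry 1
  1+3+1 = 5

0o50473361146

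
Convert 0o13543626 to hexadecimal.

0x2EC796

Each octal digit is 3 bits: 1=001 3=011 5=101 4=100 3=011 6=110 2=010 6=110.
Group the bits into nibbles: 0010 1110 1100 0111 1001 0110 → 2EC796.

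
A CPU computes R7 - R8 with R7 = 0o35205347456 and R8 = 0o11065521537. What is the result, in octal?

Subtract column by column in base 8:
  6-7 → 7 (borrow)
  5-3-1 → 1
  4-5 → 7 (borrow)
  7-1-1 → 5
  4-2 → 2
  3-5 → 6 (borrow)
  5-5-1 → 7 (borrow)
  0-6-1 → 1 (borrow)
  2-0-1 → 1
  5-1 → 4
  3-1 → 2

0o24117625717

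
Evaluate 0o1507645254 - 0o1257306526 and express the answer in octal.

0o230336526

Subtract column by column in base 8:
  4-6 → 6 (borrow)
  5-2-1 → 2
  2-5 → 5 (borrow)
  5-6-1 → 6 (borrow)
  4-0-1 → 3
  6-3 → 3
  7-7 → 0
  0-5 → 3 (borrow)
  5-2-1 → 2
  1-1 → 0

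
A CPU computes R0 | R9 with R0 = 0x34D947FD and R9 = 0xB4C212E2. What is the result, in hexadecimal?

0xB4DB57FF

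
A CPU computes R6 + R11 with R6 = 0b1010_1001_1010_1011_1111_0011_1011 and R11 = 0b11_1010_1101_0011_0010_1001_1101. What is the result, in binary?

0b1110010001111111000111011000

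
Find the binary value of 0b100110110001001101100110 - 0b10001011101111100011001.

Subtract column by column in base 2:
  0-1 → 1 (borrow)
  1-0-1 → 0
  1-0 → 1
  0-1 → 1 (borrow)
  0-1-1 → 0 (borrow)
  1-0-1 → 0
  1-0 → 1
  0-0 → 0
  1-1 → 0
  1-1 → 0
  0-1 → 1 (borrow)
  0-1-1 → 0 (borrow)
  1-1-1 → 1 (borrow)
  0-0-1 → 1 (borrow)
  0-1-1 → 0 (borrow)
  0-1-1 → 0 (borrow)
  1-1-1 → 1 (borrow)
  1-0-1 → 0
  0-1 → 1 (borrow)
  1-0-1 → 0
  1-0 → 1
  0-0 → 0
  0-1 → 1 (borrow)
  1-0-1 → 0

0b10101010011010001001101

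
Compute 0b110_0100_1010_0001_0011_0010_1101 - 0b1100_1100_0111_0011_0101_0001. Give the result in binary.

Subtract column by column in base 2:
  1-1 → 0
  0-0 → 0
  1-0 → 1
  1-0 → 1
  0-1 → 1 (borrow)
  1-0-1 → 0
  0-1 → 1 (borrow)
  0-0-1 → 1 (borrow)
  1-1-1 → 1 (borrow)
  1-1-1 → 1 (borrow)
  0-0-1 → 1 (borrow)
  0-0-1 → 1 (borrow)
  1-1-1 → 1 (borrow)
  0-1-1 → 0 (borrow)
  0-1-1 → 0 (borrow)
  0-0-1 → 1 (borrow)
  0-0-1 → 1 (borrow)
  1-0-1 → 0
  0-1 → 1 (borrow)
  1-1-1 → 1 (borrow)
  0-0-1 → 1 (borrow)
  0-0-1 → 1 (borrow)
  1-1-1 → 1 (borrow)
  0-1-1 → 0 (borrow)
  0-0-1 → 1 (borrow)
  1-0-1 → 0
  1-0 → 1

0b101011111011001111111011100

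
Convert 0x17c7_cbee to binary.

0b10111110001111100101111101110

Expand each hex digit to 4 bits: 1=0001 7=0111 c=1100 7=0111 c=1100 b=1011 e=1110 e=1110.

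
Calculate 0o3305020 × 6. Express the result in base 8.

0o24236140

Multiply each base-8 digit by 6, carrying:
  0×6 = 0 → write 0
  2×6 = 12 → write 4 carry 1
  0×6+1 = 1 → write 1
  5×6 = 30 → write 6 carry 3
  0×6+3 = 3 → write 3
  3×6 = 18 → write 2 carry 2
  3×6+2 = 20 → write 4 carry 2
  remaining carry: 2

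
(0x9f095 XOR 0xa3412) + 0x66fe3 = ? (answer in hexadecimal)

First 0x9f095 XOR 0xa3412 = 0x3c487.
Add column by column in base 16, right to left:
  7+3 = a
  8+e = 6 carry 1
  4+f+1 = 4 carry 1
  c+6+1 = 3 carry 1
  3+6+1 = a

0xa346a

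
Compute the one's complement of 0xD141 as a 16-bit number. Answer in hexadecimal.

0x2EBE

Each hex digit d becomes F−d:
  D→2, 1→E, 4→B, 1→E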